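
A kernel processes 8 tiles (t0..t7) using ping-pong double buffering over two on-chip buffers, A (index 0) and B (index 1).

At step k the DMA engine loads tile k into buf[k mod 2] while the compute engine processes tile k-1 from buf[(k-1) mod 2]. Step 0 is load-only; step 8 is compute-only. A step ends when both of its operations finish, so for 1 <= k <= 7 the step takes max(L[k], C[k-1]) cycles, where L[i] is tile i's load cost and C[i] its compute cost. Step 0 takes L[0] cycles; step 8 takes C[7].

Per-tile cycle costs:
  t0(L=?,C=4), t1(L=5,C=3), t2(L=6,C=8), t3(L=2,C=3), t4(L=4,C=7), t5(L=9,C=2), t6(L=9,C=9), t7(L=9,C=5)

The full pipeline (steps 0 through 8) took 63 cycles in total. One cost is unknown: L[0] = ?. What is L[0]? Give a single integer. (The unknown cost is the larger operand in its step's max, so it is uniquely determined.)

step 0 = dur = L[0]=? = L[0]  (unknown; binding)
step 1 = dur = max(L[1]=5, C[0]=4) = 5
step 2 = dur = max(L[2]=6, C[1]=3) = 6
step 3 = dur = max(L[3]=2, C[2]=8) = 8
step 4 = dur = max(L[4]=4, C[3]=3) = 4
step 5 = dur = max(L[5]=9, C[4]=7) = 9
step 6 = dur = max(L[6]=9, C[5]=2) = 9
step 7 = dur = max(L[7]=9, C[6]=9) = 9
step 8 = dur = C[7]=5 = 5
sum of known step durations = 55
dur[0] = total - known = 63 - 55 = 8
L[0] is the binding max in step 0, so L[0] = dur[0] = 8

L[0] = 8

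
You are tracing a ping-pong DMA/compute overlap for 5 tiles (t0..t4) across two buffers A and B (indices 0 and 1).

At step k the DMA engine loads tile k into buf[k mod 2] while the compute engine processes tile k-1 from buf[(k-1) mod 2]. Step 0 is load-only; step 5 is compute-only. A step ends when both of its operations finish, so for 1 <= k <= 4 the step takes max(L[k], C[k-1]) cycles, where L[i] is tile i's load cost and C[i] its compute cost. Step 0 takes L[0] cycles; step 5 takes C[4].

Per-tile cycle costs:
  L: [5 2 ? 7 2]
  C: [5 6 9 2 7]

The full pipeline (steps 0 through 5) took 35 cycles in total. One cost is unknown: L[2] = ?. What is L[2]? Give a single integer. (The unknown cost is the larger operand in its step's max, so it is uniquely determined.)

step 0: dur = L[0]=5 = 5
step 1: dur = max(L[1]=2, C[0]=5) = 5
step 2: dur = max(L[2]=?, C[1]=6) = L[2]  (unknown; binding)
step 3: dur = max(L[3]=7, C[2]=9) = 9
step 4: dur = max(L[4]=2, C[3]=2) = 2
step 5: dur = C[4]=7 = 7
sum of known step durations = 28
dur[2] = total - known = 35 - 28 = 7
L[2] is the binding max in step 2, so L[2] = dur[2] = 7

L[2] = 7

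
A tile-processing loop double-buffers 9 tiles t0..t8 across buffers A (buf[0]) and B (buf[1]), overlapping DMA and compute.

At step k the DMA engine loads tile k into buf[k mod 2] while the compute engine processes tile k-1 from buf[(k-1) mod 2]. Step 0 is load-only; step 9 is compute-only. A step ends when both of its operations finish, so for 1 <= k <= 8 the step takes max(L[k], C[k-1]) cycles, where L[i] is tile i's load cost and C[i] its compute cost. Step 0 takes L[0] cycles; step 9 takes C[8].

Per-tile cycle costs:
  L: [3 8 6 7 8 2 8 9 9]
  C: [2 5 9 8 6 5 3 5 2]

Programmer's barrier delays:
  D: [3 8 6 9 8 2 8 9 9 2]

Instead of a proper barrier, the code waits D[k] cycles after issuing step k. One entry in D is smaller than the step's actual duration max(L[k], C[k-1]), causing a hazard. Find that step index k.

hazard at step 5

k=0 barrier L[0]=3→3c, D[0]=3 ok
k=1 barrier max(L[1]=8,C[0]=2)→8c, D[1]=8 ok
k=2 barrier max(L[2]=6,C[1]=5)→6c, D[2]=6 ok
k=3 barrier max(L[3]=7,C[2]=9)→9c, D[3]=9 ok
k=4 barrier max(L[4]=8,C[3]=8)→8c, D[4]=8 ok
k=5 barrier max(L[5]=2,C[4]=6)→6c, D[5]=2 SHORT
k=6 barrier max(L[6]=8,C[5]=5)→8c, D[6]=8 ok
k=7 barrier max(L[7]=9,C[6]=3)→9c, D[7]=9 ok
k=8 barrier max(L[8]=9,C[7]=5)→9c, D[8]=9 ok
k=9 barrier C[8]=2→2c, D[9]=2 ok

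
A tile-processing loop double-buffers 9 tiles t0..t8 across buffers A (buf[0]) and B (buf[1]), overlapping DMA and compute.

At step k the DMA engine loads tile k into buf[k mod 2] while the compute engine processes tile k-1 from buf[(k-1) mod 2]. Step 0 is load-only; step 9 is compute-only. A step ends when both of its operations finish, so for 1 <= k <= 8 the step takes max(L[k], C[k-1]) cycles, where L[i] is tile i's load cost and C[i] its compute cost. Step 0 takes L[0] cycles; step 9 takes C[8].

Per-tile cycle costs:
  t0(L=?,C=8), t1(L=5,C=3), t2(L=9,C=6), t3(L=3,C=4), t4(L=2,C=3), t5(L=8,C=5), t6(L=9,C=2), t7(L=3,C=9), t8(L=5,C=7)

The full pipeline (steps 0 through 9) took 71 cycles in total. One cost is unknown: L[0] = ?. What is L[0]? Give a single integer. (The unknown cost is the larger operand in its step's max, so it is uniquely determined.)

step 0 → dur = L[0]=? = L[0]  (unknown; binding)
step 1 → dur = max(L[1]=5, C[0]=8) = 8
step 2 → dur = max(L[2]=9, C[1]=3) = 9
step 3 → dur = max(L[3]=3, C[2]=6) = 6
step 4 → dur = max(L[4]=2, C[3]=4) = 4
step 5 → dur = max(L[5]=8, C[4]=3) = 8
step 6 → dur = max(L[6]=9, C[5]=5) = 9
step 7 → dur = max(L[7]=3, C[6]=2) = 3
step 8 → dur = max(L[8]=5, C[7]=9) = 9
step 9 → dur = C[8]=7 = 7
sum of known step durations = 63
dur[0] = total - known = 71 - 63 = 8
L[0] is the binding max in step 0, so L[0] = dur[0] = 8

L[0] = 8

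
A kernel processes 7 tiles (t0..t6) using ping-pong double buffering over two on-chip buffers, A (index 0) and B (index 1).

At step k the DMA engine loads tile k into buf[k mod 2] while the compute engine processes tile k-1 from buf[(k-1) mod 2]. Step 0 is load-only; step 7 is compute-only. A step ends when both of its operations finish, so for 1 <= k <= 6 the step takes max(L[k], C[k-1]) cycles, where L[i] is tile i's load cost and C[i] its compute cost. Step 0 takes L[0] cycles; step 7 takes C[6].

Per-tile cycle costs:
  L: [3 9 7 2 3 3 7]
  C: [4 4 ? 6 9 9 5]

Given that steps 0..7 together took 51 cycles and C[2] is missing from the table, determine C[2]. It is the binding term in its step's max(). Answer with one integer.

C[2] = 3

step 0 → dur = L[0]=3 = 3
step 1 → dur = max(L[1]=9, C[0]=4) = 9
step 2 → dur = max(L[2]=7, C[1]=4) = 7
step 3 → dur = max(L[3]=2, C[2]=?) = C[2]  (unknown; binding)
step 4 → dur = max(L[4]=3, C[3]=6) = 6
step 5 → dur = max(L[5]=3, C[4]=9) = 9
step 6 → dur = max(L[6]=7, C[5]=9) = 9
step 7 → dur = C[6]=5 = 5
sum of known step durations = 48
dur[3] = total - known = 51 - 48 = 3
C[2] is the binding max in step 3, so C[2] = dur[3] = 3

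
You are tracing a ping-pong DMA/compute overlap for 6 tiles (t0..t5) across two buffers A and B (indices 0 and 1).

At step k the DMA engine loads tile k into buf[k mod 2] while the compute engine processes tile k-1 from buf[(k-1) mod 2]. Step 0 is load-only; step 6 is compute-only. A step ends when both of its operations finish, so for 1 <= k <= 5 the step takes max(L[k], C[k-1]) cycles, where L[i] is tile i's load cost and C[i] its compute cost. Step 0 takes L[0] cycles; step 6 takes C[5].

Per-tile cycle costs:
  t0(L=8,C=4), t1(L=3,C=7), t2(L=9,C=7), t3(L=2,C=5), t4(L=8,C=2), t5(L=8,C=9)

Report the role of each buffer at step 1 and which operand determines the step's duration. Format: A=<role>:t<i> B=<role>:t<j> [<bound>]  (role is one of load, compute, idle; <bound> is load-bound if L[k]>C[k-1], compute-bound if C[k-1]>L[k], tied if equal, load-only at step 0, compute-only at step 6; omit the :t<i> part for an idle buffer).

step 0: L[0]=8 → dur=8, Σ=8 | A=load:t0 B=idle [load-only]
step 1: L[1]=3 C[0]=4 → dur=4, Σ=12 | A=compute:t0 B=load:t1 [compute-bound]
step 2: L[2]=9 C[1]=7 → dur=9, Σ=21 | A=load:t2 B=compute:t1 [load-bound]
step 3: L[3]=2 C[2]=7 → dur=7, Σ=28 | A=compute:t2 B=load:t3 [compute-bound]
step 4: L[4]=8 C[3]=5 → dur=8, Σ=36 | A=load:t4 B=compute:t3 [load-bound]
step 5: L[5]=8 C[4]=2 → dur=8, Σ=44 | A=compute:t4 B=load:t5 [load-bound]
step 6: C[5]=9 → dur=9, Σ=53 | A=idle B=compute:t5 [compute-only]

step 1: A=compute:t0 B=load:t1 [compute-bound]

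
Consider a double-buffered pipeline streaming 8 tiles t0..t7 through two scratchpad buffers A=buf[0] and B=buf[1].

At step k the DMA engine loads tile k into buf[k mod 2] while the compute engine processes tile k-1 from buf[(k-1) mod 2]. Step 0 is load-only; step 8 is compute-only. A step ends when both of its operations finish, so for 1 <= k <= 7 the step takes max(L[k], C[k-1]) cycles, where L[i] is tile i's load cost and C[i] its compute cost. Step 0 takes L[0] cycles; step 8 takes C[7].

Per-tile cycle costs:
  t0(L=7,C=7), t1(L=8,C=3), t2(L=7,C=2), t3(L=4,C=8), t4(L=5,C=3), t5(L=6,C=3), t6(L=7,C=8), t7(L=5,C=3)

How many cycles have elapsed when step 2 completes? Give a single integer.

k=0 load=t0/7c comp=- wait=7 total=7
k=1 load=t1/8c comp=t0/7c wait=8 total=15
k=2 load=t2/7c comp=t1/3c wait=7 total=22
k=3 load=t3/4c comp=t2/2c wait=4 total=26
k=4 load=t4/5c comp=t3/8c wait=8 total=34
k=5 load=t5/6c comp=t4/3c wait=6 total=40
k=6 load=t6/7c comp=t5/3c wait=7 total=47
k=7 load=t7/5c comp=t6/8c wait=8 total=55
k=8 load=- comp=t7/3c wait=3 total=58

end_cycle[2] = 22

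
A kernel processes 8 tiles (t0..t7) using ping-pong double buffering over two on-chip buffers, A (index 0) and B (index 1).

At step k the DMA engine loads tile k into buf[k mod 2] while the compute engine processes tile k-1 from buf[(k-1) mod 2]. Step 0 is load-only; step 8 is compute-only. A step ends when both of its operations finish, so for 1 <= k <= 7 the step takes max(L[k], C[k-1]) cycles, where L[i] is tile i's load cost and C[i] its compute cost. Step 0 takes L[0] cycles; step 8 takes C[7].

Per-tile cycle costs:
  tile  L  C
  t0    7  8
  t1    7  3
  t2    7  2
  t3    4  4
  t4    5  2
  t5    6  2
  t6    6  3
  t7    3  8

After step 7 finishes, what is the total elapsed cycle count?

end_cycle[7] = 46

step 0: L[0]=7 → dur=7, Σ=7 | A=load:t0 B=idle [load-only]
step 1: L[1]=7 C[0]=8 → dur=8, Σ=15 | A=compute:t0 B=load:t1 [compute-bound]
step 2: L[2]=7 C[1]=3 → dur=7, Σ=22 | A=load:t2 B=compute:t1 [load-bound]
step 3: L[3]=4 C[2]=2 → dur=4, Σ=26 | A=compute:t2 B=load:t3 [load-bound]
step 4: L[4]=5 C[3]=4 → dur=5, Σ=31 | A=load:t4 B=compute:t3 [load-bound]
step 5: L[5]=6 C[4]=2 → dur=6, Σ=37 | A=compute:t4 B=load:t5 [load-bound]
step 6: L[6]=6 C[5]=2 → dur=6, Σ=43 | A=load:t6 B=compute:t5 [load-bound]
step 7: L[7]=3 C[6]=3 → dur=3, Σ=46 | A=compute:t6 B=load:t7 [tied]
step 8: C[7]=8 → dur=8, Σ=54 | A=idle B=compute:t7 [compute-only]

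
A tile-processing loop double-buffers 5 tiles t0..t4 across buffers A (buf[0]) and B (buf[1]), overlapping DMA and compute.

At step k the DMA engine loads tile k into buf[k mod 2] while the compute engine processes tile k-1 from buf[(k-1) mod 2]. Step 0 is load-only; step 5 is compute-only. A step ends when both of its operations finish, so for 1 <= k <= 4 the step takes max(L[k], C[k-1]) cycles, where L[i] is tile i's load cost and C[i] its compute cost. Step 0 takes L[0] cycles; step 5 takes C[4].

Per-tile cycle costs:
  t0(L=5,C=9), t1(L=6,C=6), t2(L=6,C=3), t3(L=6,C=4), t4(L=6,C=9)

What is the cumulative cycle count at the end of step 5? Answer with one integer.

end_cycle[5] = 41

  0. 5=5c; end=5; A:t0 B:-
  1. max(6,9)=9c; end=14; A:t0 B:t1
  2. max(6,6)=6c; end=20; A:t2 B:t1
  3. max(6,3)=6c; end=26; A:t2 B:t3
  4. max(6,4)=6c; end=32; A:t4 B:t3
  5. 9=9c; end=41; A:t4 B:t3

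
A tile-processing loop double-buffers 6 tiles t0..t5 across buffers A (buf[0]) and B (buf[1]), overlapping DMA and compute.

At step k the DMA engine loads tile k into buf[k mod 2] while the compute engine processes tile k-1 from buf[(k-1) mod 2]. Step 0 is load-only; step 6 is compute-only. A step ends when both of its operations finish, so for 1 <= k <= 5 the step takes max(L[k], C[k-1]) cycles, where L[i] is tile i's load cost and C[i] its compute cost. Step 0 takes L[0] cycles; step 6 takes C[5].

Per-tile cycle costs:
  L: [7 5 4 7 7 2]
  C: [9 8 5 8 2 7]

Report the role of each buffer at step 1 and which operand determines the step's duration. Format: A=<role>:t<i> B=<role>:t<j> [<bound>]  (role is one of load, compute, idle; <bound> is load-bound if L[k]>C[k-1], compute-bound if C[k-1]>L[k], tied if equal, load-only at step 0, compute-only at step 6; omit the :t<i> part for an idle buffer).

  0. 7=7c; end=7; A:t0 B:-
  1. max(5,9)=9c; end=16; A:t0 B:t1
  2. max(4,8)=8c; end=24; A:t2 B:t1
  3. max(7,5)=7c; end=31; A:t2 B:t3
  4. max(7,8)=8c; end=39; A:t4 B:t3
  5. max(2,2)=2c; end=41; A:t4 B:t5
  6. 7=7c; end=48; A:t4 B:t5

step 1: A=compute:t0 B=load:t1 [compute-bound]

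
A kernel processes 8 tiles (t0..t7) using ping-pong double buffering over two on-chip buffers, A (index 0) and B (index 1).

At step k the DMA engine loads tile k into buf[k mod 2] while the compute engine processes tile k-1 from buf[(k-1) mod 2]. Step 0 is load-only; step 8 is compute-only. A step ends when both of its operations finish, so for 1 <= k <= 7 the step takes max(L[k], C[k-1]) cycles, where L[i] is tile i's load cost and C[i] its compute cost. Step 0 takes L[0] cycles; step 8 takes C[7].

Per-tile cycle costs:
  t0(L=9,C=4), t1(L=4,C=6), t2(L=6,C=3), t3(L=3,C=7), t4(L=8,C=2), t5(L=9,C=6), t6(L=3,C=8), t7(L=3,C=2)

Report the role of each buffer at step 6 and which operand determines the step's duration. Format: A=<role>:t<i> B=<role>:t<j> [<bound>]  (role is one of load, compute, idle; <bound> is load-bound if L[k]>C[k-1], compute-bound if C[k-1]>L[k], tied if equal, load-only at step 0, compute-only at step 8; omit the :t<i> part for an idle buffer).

step 6: A=load:t6 B=compute:t5 [compute-bound]

k=0 load=t0/9c comp=- wait=9 total=9
k=1 load=t1/4c comp=t0/4c wait=4 total=13
k=2 load=t2/6c comp=t1/6c wait=6 total=19
k=3 load=t3/3c comp=t2/3c wait=3 total=22
k=4 load=t4/8c comp=t3/7c wait=8 total=30
k=5 load=t5/9c comp=t4/2c wait=9 total=39
k=6 load=t6/3c comp=t5/6c wait=6 total=45
k=7 load=t7/3c comp=t6/8c wait=8 total=53
k=8 load=- comp=t7/2c wait=2 total=55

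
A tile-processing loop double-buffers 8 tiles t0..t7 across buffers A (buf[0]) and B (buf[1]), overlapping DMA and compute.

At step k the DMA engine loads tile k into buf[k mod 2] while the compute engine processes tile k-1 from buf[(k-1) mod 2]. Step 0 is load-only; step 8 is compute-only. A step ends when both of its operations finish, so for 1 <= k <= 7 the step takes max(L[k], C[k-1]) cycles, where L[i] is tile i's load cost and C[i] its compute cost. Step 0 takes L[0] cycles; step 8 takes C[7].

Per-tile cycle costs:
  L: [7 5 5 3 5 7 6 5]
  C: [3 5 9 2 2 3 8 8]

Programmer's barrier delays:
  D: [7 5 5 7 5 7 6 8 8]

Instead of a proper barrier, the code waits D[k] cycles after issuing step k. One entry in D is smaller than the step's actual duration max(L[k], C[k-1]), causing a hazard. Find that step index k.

hazard at step 3

[0] required=L[0]=7=7 vs D=7 ok
[1] required=max(L[1]=5,C[0]=3)=5 vs D=5 ok
[2] required=max(L[2]=5,C[1]=5)=5 vs D=5 ok
[3] required=max(L[3]=3,C[2]=9)=9 vs D=7 SHORT
[4] required=max(L[4]=5,C[3]=2)=5 vs D=5 ok
[5] required=max(L[5]=7,C[4]=2)=7 vs D=7 ok
[6] required=max(L[6]=6,C[5]=3)=6 vs D=6 ok
[7] required=max(L[7]=5,C[6]=8)=8 vs D=8 ok
[8] required=C[7]=8=8 vs D=8 ok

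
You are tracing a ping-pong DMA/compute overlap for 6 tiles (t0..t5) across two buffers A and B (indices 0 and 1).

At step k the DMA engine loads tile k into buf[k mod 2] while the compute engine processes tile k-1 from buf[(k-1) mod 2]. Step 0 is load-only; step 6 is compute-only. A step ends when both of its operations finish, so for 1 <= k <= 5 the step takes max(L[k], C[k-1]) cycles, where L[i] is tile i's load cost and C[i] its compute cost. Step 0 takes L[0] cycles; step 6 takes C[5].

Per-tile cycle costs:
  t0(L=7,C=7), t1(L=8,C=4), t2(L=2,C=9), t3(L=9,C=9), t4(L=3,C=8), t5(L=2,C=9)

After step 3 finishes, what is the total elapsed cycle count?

[0] DMA t0→A (7c) ∥ CU idle ⇒ 7c, clock 7
[1] DMA t1→B (8c) ∥ CU A:t0 (7c) ⇒ 8c, clock 15
[2] DMA t2→A (2c) ∥ CU B:t1 (4c) ⇒ 4c, clock 19
[3] DMA t3→B (9c) ∥ CU A:t2 (9c) ⇒ 9c, clock 28
[4] DMA t4→A (3c) ∥ CU B:t3 (9c) ⇒ 9c, clock 37
[5] DMA t5→B (2c) ∥ CU A:t4 (8c) ⇒ 8c, clock 45
[6] DMA idle ∥ CU B:t5 (9c) ⇒ 9c, clock 54

end_cycle[3] = 28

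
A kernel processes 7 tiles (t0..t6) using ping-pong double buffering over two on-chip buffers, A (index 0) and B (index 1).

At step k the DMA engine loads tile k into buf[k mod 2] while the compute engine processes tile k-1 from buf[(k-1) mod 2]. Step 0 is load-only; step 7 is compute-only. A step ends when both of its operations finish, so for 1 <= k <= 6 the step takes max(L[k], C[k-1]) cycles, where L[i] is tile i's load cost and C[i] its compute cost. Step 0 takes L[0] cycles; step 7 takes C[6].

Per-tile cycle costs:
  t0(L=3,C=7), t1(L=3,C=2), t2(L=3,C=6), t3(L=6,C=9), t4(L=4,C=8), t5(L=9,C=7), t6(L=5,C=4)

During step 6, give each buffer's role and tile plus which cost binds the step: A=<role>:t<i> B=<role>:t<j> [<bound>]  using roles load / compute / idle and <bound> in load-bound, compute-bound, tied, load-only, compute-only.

k=0 load=t0/3c comp=- wait=3 total=3
k=1 load=t1/3c comp=t0/7c wait=7 total=10
k=2 load=t2/3c comp=t1/2c wait=3 total=13
k=3 load=t3/6c comp=t2/6c wait=6 total=19
k=4 load=t4/4c comp=t3/9c wait=9 total=28
k=5 load=t5/9c comp=t4/8c wait=9 total=37
k=6 load=t6/5c comp=t5/7c wait=7 total=44
k=7 load=- comp=t6/4c wait=4 total=48

step 6: A=load:t6 B=compute:t5 [compute-bound]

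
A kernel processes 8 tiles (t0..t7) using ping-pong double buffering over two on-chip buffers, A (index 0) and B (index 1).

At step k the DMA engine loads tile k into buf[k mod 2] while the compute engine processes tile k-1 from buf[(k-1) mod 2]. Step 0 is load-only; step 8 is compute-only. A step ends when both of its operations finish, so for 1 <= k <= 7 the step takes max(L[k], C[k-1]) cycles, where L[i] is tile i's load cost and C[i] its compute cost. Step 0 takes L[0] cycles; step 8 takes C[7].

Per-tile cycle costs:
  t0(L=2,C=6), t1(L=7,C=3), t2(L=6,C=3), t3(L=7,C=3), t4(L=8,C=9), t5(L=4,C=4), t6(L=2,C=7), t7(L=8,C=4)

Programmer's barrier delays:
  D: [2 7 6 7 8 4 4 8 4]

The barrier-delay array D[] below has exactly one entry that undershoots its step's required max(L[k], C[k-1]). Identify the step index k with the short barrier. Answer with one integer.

step 0: need L[0]=2 = 2; D[0]=2 ok
step 1: need max(L[1]=7,C[0]=6) = 7; D[1]=7 ok
step 2: need max(L[2]=6,C[1]=3) = 6; D[2]=6 ok
step 3: need max(L[3]=7,C[2]=3) = 7; D[3]=7 ok
step 4: need max(L[4]=8,C[3]=3) = 8; D[4]=8 ok
step 5: need max(L[5]=4,C[4]=9) = 9; D[5]=4 SHORT
step 6: need max(L[6]=2,C[5]=4) = 4; D[6]=4 ok
step 7: need max(L[7]=8,C[6]=7) = 8; D[7]=8 ok
step 8: need C[7]=4 = 4; D[8]=4 ok

hazard at step 5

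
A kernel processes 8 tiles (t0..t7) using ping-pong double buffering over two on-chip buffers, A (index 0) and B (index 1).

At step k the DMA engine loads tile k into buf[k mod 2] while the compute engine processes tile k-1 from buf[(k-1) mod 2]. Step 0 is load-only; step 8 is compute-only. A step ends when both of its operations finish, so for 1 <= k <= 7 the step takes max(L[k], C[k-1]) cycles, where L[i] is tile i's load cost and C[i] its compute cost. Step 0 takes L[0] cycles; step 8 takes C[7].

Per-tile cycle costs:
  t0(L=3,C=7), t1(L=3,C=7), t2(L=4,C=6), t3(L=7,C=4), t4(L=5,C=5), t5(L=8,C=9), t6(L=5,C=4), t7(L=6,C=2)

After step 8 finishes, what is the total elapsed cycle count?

end_cycle[8] = 54

  0. 3=3c; end=3; A:t0 B:-
  1. max(3,7)=7c; end=10; A:t0 B:t1
  2. max(4,7)=7c; end=17; A:t2 B:t1
  3. max(7,6)=7c; end=24; A:t2 B:t3
  4. max(5,4)=5c; end=29; A:t4 B:t3
  5. max(8,5)=8c; end=37; A:t4 B:t5
  6. max(5,9)=9c; end=46; A:t6 B:t5
  7. max(6,4)=6c; end=52; A:t6 B:t7
  8. 2=2c; end=54; A:t6 B:t7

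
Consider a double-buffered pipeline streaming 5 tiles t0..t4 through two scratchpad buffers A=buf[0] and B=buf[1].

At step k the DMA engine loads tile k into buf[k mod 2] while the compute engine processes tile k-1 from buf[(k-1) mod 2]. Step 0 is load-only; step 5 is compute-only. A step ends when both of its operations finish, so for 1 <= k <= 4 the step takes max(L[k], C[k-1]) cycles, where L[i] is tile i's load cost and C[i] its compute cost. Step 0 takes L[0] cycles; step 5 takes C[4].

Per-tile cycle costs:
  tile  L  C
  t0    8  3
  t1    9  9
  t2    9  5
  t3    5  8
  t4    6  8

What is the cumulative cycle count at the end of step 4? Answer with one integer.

end_cycle[4] = 39

k=0 load=t0/8c comp=- wait=8 total=8
k=1 load=t1/9c comp=t0/3c wait=9 total=17
k=2 load=t2/9c comp=t1/9c wait=9 total=26
k=3 load=t3/5c comp=t2/5c wait=5 total=31
k=4 load=t4/6c comp=t3/8c wait=8 total=39
k=5 load=- comp=t4/8c wait=8 total=47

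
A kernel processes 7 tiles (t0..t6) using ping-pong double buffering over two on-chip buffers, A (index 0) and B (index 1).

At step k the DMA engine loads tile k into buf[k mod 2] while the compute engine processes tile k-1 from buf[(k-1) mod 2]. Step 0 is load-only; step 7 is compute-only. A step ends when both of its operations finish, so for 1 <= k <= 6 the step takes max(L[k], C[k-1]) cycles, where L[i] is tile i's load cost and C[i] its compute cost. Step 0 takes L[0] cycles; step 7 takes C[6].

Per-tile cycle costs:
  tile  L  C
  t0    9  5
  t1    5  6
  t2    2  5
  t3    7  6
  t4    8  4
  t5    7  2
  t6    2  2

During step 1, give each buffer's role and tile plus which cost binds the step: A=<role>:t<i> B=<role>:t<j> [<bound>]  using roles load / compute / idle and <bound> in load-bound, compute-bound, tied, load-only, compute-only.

step 1: A=compute:t0 B=load:t1 [tied]

[0] DMA t0→A (9c) ∥ CU idle ⇒ 9c, clock 9
[1] DMA t1→B (5c) ∥ CU A:t0 (5c) ⇒ 5c, clock 14
[2] DMA t2→A (2c) ∥ CU B:t1 (6c) ⇒ 6c, clock 20
[3] DMA t3→B (7c) ∥ CU A:t2 (5c) ⇒ 7c, clock 27
[4] DMA t4→A (8c) ∥ CU B:t3 (6c) ⇒ 8c, clock 35
[5] DMA t5→B (7c) ∥ CU A:t4 (4c) ⇒ 7c, clock 42
[6] DMA t6→A (2c) ∥ CU B:t5 (2c) ⇒ 2c, clock 44
[7] DMA idle ∥ CU A:t6 (2c) ⇒ 2c, clock 46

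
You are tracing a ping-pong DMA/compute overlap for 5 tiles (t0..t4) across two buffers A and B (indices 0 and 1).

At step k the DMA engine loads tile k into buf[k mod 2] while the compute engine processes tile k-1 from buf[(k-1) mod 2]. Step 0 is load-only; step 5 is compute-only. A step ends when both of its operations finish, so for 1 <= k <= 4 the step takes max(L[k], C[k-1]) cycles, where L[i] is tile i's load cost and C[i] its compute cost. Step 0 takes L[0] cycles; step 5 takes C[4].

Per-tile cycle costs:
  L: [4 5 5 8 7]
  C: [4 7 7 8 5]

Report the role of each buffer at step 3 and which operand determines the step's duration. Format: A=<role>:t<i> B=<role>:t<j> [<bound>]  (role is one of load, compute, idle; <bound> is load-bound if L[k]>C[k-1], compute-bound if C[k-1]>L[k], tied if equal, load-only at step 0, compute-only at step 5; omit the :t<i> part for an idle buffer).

step 3: A=compute:t2 B=load:t3 [load-bound]

step 0: L[0]=4 → dur=4, Σ=4 | A=load:t0 B=idle [load-only]
step 1: L[1]=5 C[0]=4 → dur=5, Σ=9 | A=compute:t0 B=load:t1 [load-bound]
step 2: L[2]=5 C[1]=7 → dur=7, Σ=16 | A=load:t2 B=compute:t1 [compute-bound]
step 3: L[3]=8 C[2]=7 → dur=8, Σ=24 | A=compute:t2 B=load:t3 [load-bound]
step 4: L[4]=7 C[3]=8 → dur=8, Σ=32 | A=load:t4 B=compute:t3 [compute-bound]
step 5: C[4]=5 → dur=5, Σ=37 | A=compute:t4 B=idle [compute-only]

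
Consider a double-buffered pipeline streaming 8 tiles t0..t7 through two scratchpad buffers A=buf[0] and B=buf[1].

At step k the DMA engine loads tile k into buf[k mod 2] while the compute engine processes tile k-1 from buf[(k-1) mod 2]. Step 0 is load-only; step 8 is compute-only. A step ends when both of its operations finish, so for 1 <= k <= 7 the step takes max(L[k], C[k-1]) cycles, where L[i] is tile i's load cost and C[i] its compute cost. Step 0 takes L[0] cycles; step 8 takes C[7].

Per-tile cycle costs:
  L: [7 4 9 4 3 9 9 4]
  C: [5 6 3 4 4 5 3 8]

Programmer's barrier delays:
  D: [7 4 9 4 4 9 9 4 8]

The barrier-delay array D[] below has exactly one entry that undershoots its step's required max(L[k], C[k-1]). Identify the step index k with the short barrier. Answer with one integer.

hazard at step 1

k=0 barrier L[0]=7→7c, D[0]=7 ok
k=1 barrier max(L[1]=4,C[0]=5)→5c, D[1]=4 SHORT
k=2 barrier max(L[2]=9,C[1]=6)→9c, D[2]=9 ok
k=3 barrier max(L[3]=4,C[2]=3)→4c, D[3]=4 ok
k=4 barrier max(L[4]=3,C[3]=4)→4c, D[4]=4 ok
k=5 barrier max(L[5]=9,C[4]=4)→9c, D[5]=9 ok
k=6 barrier max(L[6]=9,C[5]=5)→9c, D[6]=9 ok
k=7 barrier max(L[7]=4,C[6]=3)→4c, D[7]=4 ok
k=8 barrier C[7]=8→8c, D[8]=8 ok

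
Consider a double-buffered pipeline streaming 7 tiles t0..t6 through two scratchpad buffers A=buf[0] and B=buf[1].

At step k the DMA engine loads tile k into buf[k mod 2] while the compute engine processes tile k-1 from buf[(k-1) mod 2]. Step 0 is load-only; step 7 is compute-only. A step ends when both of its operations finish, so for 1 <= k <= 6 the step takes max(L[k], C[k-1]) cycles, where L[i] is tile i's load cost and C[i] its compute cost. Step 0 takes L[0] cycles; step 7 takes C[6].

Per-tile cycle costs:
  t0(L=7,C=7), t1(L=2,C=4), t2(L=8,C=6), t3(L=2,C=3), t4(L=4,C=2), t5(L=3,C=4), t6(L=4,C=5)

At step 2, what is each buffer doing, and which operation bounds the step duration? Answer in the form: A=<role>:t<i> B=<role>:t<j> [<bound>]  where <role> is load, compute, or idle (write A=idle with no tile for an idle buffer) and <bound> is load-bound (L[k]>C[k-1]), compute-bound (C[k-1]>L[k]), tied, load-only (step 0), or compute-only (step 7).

step 2: A=load:t2 B=compute:t1 [load-bound]

  0. 7=7c; end=7; A:t0 B:-
  1. max(2,7)=7c; end=14; A:t0 B:t1
  2. max(8,4)=8c; end=22; A:t2 B:t1
  3. max(2,6)=6c; end=28; A:t2 B:t3
  4. max(4,3)=4c; end=32; A:t4 B:t3
  5. max(3,2)=3c; end=35; A:t4 B:t5
  6. max(4,4)=4c; end=39; A:t6 B:t5
  7. 5=5c; end=44; A:t6 B:t5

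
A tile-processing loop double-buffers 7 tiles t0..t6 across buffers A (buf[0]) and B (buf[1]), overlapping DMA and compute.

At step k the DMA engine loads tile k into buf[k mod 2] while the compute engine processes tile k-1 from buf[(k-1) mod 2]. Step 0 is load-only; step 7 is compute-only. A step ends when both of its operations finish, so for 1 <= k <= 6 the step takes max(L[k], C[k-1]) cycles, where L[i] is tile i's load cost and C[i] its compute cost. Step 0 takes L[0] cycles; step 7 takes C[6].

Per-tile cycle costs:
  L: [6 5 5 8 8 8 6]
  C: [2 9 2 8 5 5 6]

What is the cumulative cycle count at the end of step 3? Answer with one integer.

end_cycle[3] = 28

step 0: L[0]=6 → dur=6, Σ=6 | A=load:t0 B=idle [load-only]
step 1: L[1]=5 C[0]=2 → dur=5, Σ=11 | A=compute:t0 B=load:t1 [load-bound]
step 2: L[2]=5 C[1]=9 → dur=9, Σ=20 | A=load:t2 B=compute:t1 [compute-bound]
step 3: L[3]=8 C[2]=2 → dur=8, Σ=28 | A=compute:t2 B=load:t3 [load-bound]
step 4: L[4]=8 C[3]=8 → dur=8, Σ=36 | A=load:t4 B=compute:t3 [tied]
step 5: L[5]=8 C[4]=5 → dur=8, Σ=44 | A=compute:t4 B=load:t5 [load-bound]
step 6: L[6]=6 C[5]=5 → dur=6, Σ=50 | A=load:t6 B=compute:t5 [load-bound]
step 7: C[6]=6 → dur=6, Σ=56 | A=compute:t6 B=idle [compute-only]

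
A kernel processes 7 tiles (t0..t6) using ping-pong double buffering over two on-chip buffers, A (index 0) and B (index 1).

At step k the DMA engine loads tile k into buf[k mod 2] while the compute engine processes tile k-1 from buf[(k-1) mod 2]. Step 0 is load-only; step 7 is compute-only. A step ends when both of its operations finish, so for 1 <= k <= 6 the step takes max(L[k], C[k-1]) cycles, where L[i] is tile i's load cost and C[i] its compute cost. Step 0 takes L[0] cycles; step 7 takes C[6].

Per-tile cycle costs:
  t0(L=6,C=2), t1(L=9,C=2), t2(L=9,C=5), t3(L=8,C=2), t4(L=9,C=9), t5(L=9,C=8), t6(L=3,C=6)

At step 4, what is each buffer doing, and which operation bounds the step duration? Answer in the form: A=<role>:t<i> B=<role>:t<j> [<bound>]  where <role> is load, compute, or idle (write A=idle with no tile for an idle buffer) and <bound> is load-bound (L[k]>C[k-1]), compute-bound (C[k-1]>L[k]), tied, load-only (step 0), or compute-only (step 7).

[0] DMA t0→A (6c) ∥ CU idle ⇒ 6c, clock 6
[1] DMA t1→B (9c) ∥ CU A:t0 (2c) ⇒ 9c, clock 15
[2] DMA t2→A (9c) ∥ CU B:t1 (2c) ⇒ 9c, clock 24
[3] DMA t3→B (8c) ∥ CU A:t2 (5c) ⇒ 8c, clock 32
[4] DMA t4→A (9c) ∥ CU B:t3 (2c) ⇒ 9c, clock 41
[5] DMA t5→B (9c) ∥ CU A:t4 (9c) ⇒ 9c, clock 50
[6] DMA t6→A (3c) ∥ CU B:t5 (8c) ⇒ 8c, clock 58
[7] DMA idle ∥ CU A:t6 (6c) ⇒ 6c, clock 64

step 4: A=load:t4 B=compute:t3 [load-bound]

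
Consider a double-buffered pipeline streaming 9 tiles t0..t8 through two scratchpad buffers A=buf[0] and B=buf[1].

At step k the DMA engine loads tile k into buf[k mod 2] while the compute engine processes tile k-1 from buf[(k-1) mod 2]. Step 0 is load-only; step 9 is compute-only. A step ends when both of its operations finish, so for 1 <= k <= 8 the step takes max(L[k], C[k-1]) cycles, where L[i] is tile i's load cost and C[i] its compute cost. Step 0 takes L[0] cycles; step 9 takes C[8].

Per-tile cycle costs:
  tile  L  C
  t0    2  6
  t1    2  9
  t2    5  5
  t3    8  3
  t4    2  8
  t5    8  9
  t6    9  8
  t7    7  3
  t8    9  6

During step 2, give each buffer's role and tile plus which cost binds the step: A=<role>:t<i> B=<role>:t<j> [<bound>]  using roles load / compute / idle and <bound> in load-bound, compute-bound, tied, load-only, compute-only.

step 0: L[0]=2 → dur=2, Σ=2 | A=load:t0 B=idle [load-only]
step 1: L[1]=2 C[0]=6 → dur=6, Σ=8 | A=compute:t0 B=load:t1 [compute-bound]
step 2: L[2]=5 C[1]=9 → dur=9, Σ=17 | A=load:t2 B=compute:t1 [compute-bound]
step 3: L[3]=8 C[2]=5 → dur=8, Σ=25 | A=compute:t2 B=load:t3 [load-bound]
step 4: L[4]=2 C[3]=3 → dur=3, Σ=28 | A=load:t4 B=compute:t3 [compute-bound]
step 5: L[5]=8 C[4]=8 → dur=8, Σ=36 | A=compute:t4 B=load:t5 [tied]
step 6: L[6]=9 C[5]=9 → dur=9, Σ=45 | A=load:t6 B=compute:t5 [tied]
step 7: L[7]=7 C[6]=8 → dur=8, Σ=53 | A=compute:t6 B=load:t7 [compute-bound]
step 8: L[8]=9 C[7]=3 → dur=9, Σ=62 | A=load:t8 B=compute:t7 [load-bound]
step 9: C[8]=6 → dur=6, Σ=68 | A=compute:t8 B=idle [compute-only]

step 2: A=load:t2 B=compute:t1 [compute-bound]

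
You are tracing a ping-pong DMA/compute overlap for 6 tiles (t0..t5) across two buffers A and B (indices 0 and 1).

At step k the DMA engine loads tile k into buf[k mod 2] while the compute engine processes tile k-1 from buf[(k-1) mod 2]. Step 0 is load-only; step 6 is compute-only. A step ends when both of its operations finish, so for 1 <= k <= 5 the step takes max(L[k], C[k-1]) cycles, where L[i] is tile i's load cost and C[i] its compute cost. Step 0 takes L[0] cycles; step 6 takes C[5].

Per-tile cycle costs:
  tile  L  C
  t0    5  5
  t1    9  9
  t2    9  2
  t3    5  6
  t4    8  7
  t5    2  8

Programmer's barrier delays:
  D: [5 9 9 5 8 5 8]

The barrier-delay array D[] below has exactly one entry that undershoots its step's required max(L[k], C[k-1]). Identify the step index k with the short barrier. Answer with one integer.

hazard at step 5

step 0: need L[0]=5 = 5; D[0]=5 ok
step 1: need max(L[1]=9,C[0]=5) = 9; D[1]=9 ok
step 2: need max(L[2]=9,C[1]=9) = 9; D[2]=9 ok
step 3: need max(L[3]=5,C[2]=2) = 5; D[3]=5 ok
step 4: need max(L[4]=8,C[3]=6) = 8; D[4]=8 ok
step 5: need max(L[5]=2,C[4]=7) = 7; D[5]=5 SHORT
step 6: need C[5]=8 = 8; D[6]=8 ok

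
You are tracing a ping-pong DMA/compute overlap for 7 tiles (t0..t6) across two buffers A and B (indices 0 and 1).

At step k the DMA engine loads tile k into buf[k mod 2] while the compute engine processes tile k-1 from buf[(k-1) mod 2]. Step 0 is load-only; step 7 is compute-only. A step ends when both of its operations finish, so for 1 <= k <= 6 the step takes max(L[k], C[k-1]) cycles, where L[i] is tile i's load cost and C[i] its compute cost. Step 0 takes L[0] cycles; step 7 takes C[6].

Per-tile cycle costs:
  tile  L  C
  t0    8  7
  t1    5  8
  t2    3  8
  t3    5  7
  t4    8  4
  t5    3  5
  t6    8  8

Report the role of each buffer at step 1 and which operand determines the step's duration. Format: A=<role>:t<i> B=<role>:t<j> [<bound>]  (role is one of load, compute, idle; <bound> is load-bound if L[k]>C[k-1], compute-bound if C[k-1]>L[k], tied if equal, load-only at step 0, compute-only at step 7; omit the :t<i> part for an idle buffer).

[0] DMA t0→A (8c) ∥ CU idle ⇒ 8c, clock 8
[1] DMA t1→B (5c) ∥ CU A:t0 (7c) ⇒ 7c, clock 15
[2] DMA t2→A (3c) ∥ CU B:t1 (8c) ⇒ 8c, clock 23
[3] DMA t3→B (5c) ∥ CU A:t2 (8c) ⇒ 8c, clock 31
[4] DMA t4→A (8c) ∥ CU B:t3 (7c) ⇒ 8c, clock 39
[5] DMA t5→B (3c) ∥ CU A:t4 (4c) ⇒ 4c, clock 43
[6] DMA t6→A (8c) ∥ CU B:t5 (5c) ⇒ 8c, clock 51
[7] DMA idle ∥ CU A:t6 (8c) ⇒ 8c, clock 59

step 1: A=compute:t0 B=load:t1 [compute-bound]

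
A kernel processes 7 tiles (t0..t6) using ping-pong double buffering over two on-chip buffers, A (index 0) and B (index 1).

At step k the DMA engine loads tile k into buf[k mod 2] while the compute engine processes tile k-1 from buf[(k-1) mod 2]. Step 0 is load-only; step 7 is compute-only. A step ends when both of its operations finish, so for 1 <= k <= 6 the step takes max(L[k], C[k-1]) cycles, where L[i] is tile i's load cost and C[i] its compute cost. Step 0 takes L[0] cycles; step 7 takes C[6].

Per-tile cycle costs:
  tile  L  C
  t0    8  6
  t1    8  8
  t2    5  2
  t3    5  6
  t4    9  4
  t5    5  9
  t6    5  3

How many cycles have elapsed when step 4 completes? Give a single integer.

[0] DMA t0→A (8c) ∥ CU idle ⇒ 8c, clock 8
[1] DMA t1→B (8c) ∥ CU A:t0 (6c) ⇒ 8c, clock 16
[2] DMA t2→A (5c) ∥ CU B:t1 (8c) ⇒ 8c, clock 24
[3] DMA t3→B (5c) ∥ CU A:t2 (2c) ⇒ 5c, clock 29
[4] DMA t4→A (9c) ∥ CU B:t3 (6c) ⇒ 9c, clock 38
[5] DMA t5→B (5c) ∥ CU A:t4 (4c) ⇒ 5c, clock 43
[6] DMA t6→A (5c) ∥ CU B:t5 (9c) ⇒ 9c, clock 52
[7] DMA idle ∥ CU A:t6 (3c) ⇒ 3c, clock 55

end_cycle[4] = 38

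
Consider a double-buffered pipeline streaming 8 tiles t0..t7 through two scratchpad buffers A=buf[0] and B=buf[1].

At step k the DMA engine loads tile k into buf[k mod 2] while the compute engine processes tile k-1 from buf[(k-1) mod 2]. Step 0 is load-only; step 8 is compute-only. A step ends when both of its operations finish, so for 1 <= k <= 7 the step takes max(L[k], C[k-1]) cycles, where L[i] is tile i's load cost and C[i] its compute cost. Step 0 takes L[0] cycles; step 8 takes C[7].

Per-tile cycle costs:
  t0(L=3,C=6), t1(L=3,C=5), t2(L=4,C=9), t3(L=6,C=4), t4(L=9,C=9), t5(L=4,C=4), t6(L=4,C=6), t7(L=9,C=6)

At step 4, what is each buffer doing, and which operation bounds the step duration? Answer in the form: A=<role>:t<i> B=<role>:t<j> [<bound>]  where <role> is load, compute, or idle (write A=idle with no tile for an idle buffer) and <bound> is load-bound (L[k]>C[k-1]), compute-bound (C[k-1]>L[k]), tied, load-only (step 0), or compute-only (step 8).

k=0 load=t0/3c comp=- wait=3 total=3
k=1 load=t1/3c comp=t0/6c wait=6 total=9
k=2 load=t2/4c comp=t1/5c wait=5 total=14
k=3 load=t3/6c comp=t2/9c wait=9 total=23
k=4 load=t4/9c comp=t3/4c wait=9 total=32
k=5 load=t5/4c comp=t4/9c wait=9 total=41
k=6 load=t6/4c comp=t5/4c wait=4 total=45
k=7 load=t7/9c comp=t6/6c wait=9 total=54
k=8 load=- comp=t7/6c wait=6 total=60

step 4: A=load:t4 B=compute:t3 [load-bound]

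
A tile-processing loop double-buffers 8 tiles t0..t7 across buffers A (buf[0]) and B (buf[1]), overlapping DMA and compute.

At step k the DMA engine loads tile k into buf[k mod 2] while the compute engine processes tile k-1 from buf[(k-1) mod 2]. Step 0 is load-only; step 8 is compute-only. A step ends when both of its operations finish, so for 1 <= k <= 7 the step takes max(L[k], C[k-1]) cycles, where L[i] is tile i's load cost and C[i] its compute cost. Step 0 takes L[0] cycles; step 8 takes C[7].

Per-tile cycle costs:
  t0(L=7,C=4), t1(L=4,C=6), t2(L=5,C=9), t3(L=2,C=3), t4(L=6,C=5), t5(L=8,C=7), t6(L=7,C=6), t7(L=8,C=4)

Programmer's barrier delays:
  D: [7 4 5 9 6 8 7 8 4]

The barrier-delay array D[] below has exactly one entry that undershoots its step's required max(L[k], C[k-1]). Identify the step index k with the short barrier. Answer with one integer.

hazard at step 2

[0] required=L[0]=7=7 vs D=7 ok
[1] required=max(L[1]=4,C[0]=4)=4 vs D=4 ok
[2] required=max(L[2]=5,C[1]=6)=6 vs D=5 SHORT
[3] required=max(L[3]=2,C[2]=9)=9 vs D=9 ok
[4] required=max(L[4]=6,C[3]=3)=6 vs D=6 ok
[5] required=max(L[5]=8,C[4]=5)=8 vs D=8 ok
[6] required=max(L[6]=7,C[5]=7)=7 vs D=7 ok
[7] required=max(L[7]=8,C[6]=6)=8 vs D=8 ok
[8] required=C[7]=4=4 vs D=4 ok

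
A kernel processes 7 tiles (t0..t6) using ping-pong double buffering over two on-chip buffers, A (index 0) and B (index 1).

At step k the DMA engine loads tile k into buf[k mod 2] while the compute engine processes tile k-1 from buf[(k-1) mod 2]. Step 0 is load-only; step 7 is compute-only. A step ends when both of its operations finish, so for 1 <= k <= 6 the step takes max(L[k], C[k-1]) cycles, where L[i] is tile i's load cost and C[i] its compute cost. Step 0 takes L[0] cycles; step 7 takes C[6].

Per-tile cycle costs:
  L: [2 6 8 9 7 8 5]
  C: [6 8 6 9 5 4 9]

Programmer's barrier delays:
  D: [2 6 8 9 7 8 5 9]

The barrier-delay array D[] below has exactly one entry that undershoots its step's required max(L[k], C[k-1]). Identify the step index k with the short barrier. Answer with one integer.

step 0: need L[0]=2 = 2; D[0]=2 ok
step 1: need max(L[1]=6,C[0]=6) = 6; D[1]=6 ok
step 2: need max(L[2]=8,C[1]=8) = 8; D[2]=8 ok
step 3: need max(L[3]=9,C[2]=6) = 9; D[3]=9 ok
step 4: need max(L[4]=7,C[3]=9) = 9; D[4]=7 SHORT
step 5: need max(L[5]=8,C[4]=5) = 8; D[5]=8 ok
step 6: need max(L[6]=5,C[5]=4) = 5; D[6]=5 ok
step 7: need C[6]=9 = 9; D[7]=9 ok

hazard at step 4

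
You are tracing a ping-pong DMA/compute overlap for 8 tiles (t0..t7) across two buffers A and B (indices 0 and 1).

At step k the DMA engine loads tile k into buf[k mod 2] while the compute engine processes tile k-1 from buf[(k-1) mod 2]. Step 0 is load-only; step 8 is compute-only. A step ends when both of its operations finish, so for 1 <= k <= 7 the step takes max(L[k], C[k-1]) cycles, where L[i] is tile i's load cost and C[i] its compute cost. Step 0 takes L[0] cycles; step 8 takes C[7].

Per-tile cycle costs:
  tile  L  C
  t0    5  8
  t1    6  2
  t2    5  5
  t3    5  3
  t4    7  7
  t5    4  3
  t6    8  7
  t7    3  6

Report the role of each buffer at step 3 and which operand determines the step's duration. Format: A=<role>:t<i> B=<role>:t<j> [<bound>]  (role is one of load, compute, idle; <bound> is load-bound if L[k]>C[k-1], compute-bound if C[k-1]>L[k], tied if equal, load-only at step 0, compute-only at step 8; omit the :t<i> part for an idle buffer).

step 3: A=compute:t2 B=load:t3 [tied]

k=0 load=t0/5c comp=- wait=5 total=5
k=1 load=t1/6c comp=t0/8c wait=8 total=13
k=2 load=t2/5c comp=t1/2c wait=5 total=18
k=3 load=t3/5c comp=t2/5c wait=5 total=23
k=4 load=t4/7c comp=t3/3c wait=7 total=30
k=5 load=t5/4c comp=t4/7c wait=7 total=37
k=6 load=t6/8c comp=t5/3c wait=8 total=45
k=7 load=t7/3c comp=t6/7c wait=7 total=52
k=8 load=- comp=t7/6c wait=6 total=58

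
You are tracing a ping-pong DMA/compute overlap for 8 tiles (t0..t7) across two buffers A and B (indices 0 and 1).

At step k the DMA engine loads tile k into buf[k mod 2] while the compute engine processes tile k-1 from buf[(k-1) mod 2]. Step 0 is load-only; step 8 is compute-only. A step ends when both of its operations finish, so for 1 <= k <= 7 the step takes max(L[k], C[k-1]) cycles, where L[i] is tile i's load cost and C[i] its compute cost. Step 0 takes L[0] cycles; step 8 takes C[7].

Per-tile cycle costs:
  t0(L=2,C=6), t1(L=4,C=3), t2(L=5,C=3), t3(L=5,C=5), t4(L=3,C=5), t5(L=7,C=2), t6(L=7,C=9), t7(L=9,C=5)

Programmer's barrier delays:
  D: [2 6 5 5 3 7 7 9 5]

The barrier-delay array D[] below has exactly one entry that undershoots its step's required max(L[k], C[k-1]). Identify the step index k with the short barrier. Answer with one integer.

hazard at step 4

[0] required=L[0]=2=2 vs D=2 ok
[1] required=max(L[1]=4,C[0]=6)=6 vs D=6 ok
[2] required=max(L[2]=5,C[1]=3)=5 vs D=5 ok
[3] required=max(L[3]=5,C[2]=3)=5 vs D=5 ok
[4] required=max(L[4]=3,C[3]=5)=5 vs D=3 SHORT
[5] required=max(L[5]=7,C[4]=5)=7 vs D=7 ok
[6] required=max(L[6]=7,C[5]=2)=7 vs D=7 ok
[7] required=max(L[7]=9,C[6]=9)=9 vs D=9 ok
[8] required=C[7]=5=5 vs D=5 ok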